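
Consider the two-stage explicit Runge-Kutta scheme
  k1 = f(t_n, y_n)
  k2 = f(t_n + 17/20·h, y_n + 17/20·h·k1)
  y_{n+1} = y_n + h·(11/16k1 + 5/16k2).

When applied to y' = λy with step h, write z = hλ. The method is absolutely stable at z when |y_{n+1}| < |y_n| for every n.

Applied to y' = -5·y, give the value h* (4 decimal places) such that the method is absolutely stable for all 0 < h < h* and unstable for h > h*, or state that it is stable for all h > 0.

(-3.7647,0); λ=-5 ⇒ h* = (64/17)/5 = 0.7529.

Set f=λy, z=hλ:
  k1=λy_n ⇒ h·k1=z·y_n;  k2=λ(1+17/20z)y_n ⇒ h·k2=z(1+17/20z)y_n
  y_{n+1}/y_n = 1 + 11/16z + 5/16z(1+17/20z) = 1 + z + 17/64z²
  Hence R(z) = 1 + z + 17/64z².

Need |R(x)|<1, x<0.
x=-1.63: |R|=0.0757
R=1: x+17/64x²=0 ⇒ x=−64/17=-3.7647; min R=1−1/(4·17/64)=0.0588>−1
Confirm numerically:
  x=-3.380: |R|=0.65461 <1
  x=-3.325: |R|=0.61165 <1
  x=-2.559: |R|=0.18044 <1
  x=-1.895: |R|=0.05887 <1
  x=-4.299: |R|=1.61012 >1
  x=-4.231: |R|=1.52405 >1
Stable set (-3.7647, 0).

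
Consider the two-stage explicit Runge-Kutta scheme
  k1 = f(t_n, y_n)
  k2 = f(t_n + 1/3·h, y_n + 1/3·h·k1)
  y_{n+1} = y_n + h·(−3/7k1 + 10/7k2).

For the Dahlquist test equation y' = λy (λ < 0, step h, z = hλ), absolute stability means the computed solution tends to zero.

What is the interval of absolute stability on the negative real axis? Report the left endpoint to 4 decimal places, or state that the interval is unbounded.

z∈(-2.1000,0).

Set f=λy, z=hλ:
  k1=λy_n ⇒ h·k1=z·y_n;  k2=λ(1+1/3z)y_n ⇒ h·k2=z(1+1/3z)y_n
  y_{n+1}/y_n = 1 − 3/7z + 10/7z(1+1/3z) = 1 + z + 10/21z²
  Hence R(z) = 1 + z + 10/21z².

Find x<0 with |R(x)|<1.
x=-0.95: |R|=0.4798
R=1: x+10/21x²=0 ⇒ x=−21/10=-2.1000; min R=1−1/(4·10/21)=0.4750>−1
Confirm numerically:
  x=-2.022: |R|=0.92490 <1
  x=-1.971: |R|=0.87892 <1
  x=-1.664: |R|=0.65452 <1
  x=-0.999: |R|=0.47624 <1
  x=-2.478: |R|=1.44604 >1
  x=-2.279: |R|=1.19426 >1
Stable set (-2.1000, 0).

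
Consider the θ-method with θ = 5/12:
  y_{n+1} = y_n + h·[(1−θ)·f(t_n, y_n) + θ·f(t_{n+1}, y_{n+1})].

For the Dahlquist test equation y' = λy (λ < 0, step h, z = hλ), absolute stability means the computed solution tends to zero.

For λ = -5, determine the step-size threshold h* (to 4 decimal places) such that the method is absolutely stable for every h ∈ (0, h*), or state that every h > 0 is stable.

(-12.0000,0); λ=-5 ⇒ h* = (12)/5 = 2.4000.

Test eqn y'=λy, z=hλ:
  y_{n+1} = y_n + z·[7/12·y_n + 5/12·y_{n+1}] ⇒ (1 − 5/12z)y_{n+1} = (1 + 7/12z)y_n
  Hence R(z) = (1 + 7/12z)/(1 − 5/12z).

Find x<0 with |R(x)|<1.
x=-0.99: |R|=0.2991
R=−1: 1+7/12x = −1+5/12x ⇒ -1/6x=2 ⇒ x=2/(-1/6)=-12.0000
Confirm numerically:
  x=-10.339: |R|=0.94785 <1
  x=-8.725: |R|=0.88225 <1
  x=-8.030: |R|=0.84775 <1
  x=-7.840: |R|=0.83750 <1
  x=-12.594: |R|=1.01585 >1
  x=-12.451: |R|=1.01215 >1
So |R|<1 on (-12.0000, 0).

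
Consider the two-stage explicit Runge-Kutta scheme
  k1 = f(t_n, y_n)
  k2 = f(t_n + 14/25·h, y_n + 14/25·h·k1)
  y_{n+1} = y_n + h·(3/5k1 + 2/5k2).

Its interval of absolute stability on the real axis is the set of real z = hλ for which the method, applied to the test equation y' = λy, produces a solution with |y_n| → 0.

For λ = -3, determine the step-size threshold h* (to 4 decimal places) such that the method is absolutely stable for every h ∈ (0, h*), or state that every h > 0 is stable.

On y'=λy, z=hλ:
  k1=λy_n ⇒ h·k1=z·y_n;  k2=λ(1+14/25z)y_n ⇒ h·k2=z(1+14/25z)y_n
  y_{n+1}/y_n = 1 + 3/5z + 2/5z(1+14/25z) = 1 + z + 28/125z²
  Hence R(z) = 1 + z + 28/125z².

Find x<0 with |R(x)|<1.
x=-1.69: |R|=0.0502
R=1: x+28/125x²=0 ⇒ x=−125/28=-4.4643; min R=1−1/(4·28/125)=-0.1161>−1
Confirm numerically:
  x=-3.679: |R|=0.35285 <1
  x=-2.249: |R|=0.11601 <1
  x=-2.184: |R|=0.11555 <1
  x=-4.994: |R|=1.59257 >1
  x=-4.678: |R|=1.22395 >1
  x=-4.492: |R|=1.02789 >1
So |R|<1 on (-4.4643, 0).

(-4.4643,0); λ=-3 ⇒ h* = (125/28)/3 = 1.4881.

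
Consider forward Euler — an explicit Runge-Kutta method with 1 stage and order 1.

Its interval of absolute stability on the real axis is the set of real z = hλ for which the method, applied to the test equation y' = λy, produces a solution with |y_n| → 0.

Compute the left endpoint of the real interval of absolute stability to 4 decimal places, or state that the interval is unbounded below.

z* = -2.0000.

With y'=λy (z=hλ):
  order 1, 1-stage ⇒ R(z)=1+z
  (e.g. R(-1.69)=-0.69000, |R|=0.69000)

Need |R(x)|<1, x<0.
x=-1.69: |R|=0.6900
|R(-2.33)|=1.3300 |R(-2.19)|=1.1900 |R(-1.87)|=0.8700
Bisect:
  x_lo=-2.7124 |R|=1.7124  x_hi=-0.3350 |R|=0.6650
  mid=-1.52370 |R|=0.52370 →hi
  mid=-2.11806 |R|=1.11806 →lo
  mid=-1.82088 |R|=0.82088 →hi
  mid=-1.96947 |R|=0.96947 →hi
  mid=-2.04376 |R|=1.04376 →lo
  mid=-2.00661 |R|=1.00661 →lo
  mid=-1.98804 |R|=0.98804 →hi
  mid=-1.99733 |R|=0.99733 →hi
  mid=-2.00197 |R|=1.00197 →lo
  ...
  [-2.00009,-1.99994] ⇒ x*=-2.0000
Stable set (-2.0000, 0).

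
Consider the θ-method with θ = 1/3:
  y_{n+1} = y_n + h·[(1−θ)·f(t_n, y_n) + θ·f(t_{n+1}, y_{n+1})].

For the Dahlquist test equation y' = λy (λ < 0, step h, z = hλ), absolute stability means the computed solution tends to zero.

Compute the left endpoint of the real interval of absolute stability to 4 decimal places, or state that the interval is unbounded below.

With y'=λy (z=hλ):
  y_{n+1} = y_n + z·[2/3·y_n + 1/3·y_{n+1}] ⇒ (1 − 1/3z)y_{n+1} = (1 + 2/3z)y_n
  ⇒ R(z) = (1 + 2/3z)/(1 − 1/3z).

Need |R(x)|<1, x<0.
x=-0.65: |R|=0.4658
R=−1: 1+2/3x = −1+1/3x ⇒ -1/3x=2 ⇒ x=2/(-1/3)=-6.0000
Confirm numerically:
  x=-5.717: |R|=0.96753 <1
  x=-4.902: |R|=0.86105 <1
  x=-2.538: |R|=0.37486 <1
  x=-6.564: |R|=1.05897 >1
  x=-6.402: |R|=1.04276 >1
  x=-6.062: |R|=1.00684 >1
Interval (-6.0000, 0).

z* = -6.0000.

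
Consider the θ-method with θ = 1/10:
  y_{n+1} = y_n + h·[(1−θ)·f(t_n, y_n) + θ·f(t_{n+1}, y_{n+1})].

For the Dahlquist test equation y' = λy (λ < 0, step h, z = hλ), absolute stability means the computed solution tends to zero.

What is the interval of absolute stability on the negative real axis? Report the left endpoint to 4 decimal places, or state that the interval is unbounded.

(-2.5000, 0).

With y'=λy (z=hλ):
  y_{n+1} = y_n + z·[9/10·y_n + 1/10·y_{n+1}] ⇒ (1 − 1/10z)y_{n+1} = (1 + 9/10z)y_n
  R(z) = (1 + 9/10z)/(1 − 1/10z).

Boundary: |R(x)|=1, x<0.
x=-1.7: |R|=0.4530
R=−1: 1+9/10x = −1+1/10x ⇒ -4/5x=2 ⇒ x=2/(-4/5)=-2.5000
Confirm numerically:
  x=-2.350: |R|=0.90283 <1
  x=-1.512: |R|=0.31341 <1
  x=-1.113: |R|=0.00153 <1
  x=-2.679: |R|=1.11294 >1
  x=-2.597: |R|=1.06160 >1
Interval (-2.5000, 0).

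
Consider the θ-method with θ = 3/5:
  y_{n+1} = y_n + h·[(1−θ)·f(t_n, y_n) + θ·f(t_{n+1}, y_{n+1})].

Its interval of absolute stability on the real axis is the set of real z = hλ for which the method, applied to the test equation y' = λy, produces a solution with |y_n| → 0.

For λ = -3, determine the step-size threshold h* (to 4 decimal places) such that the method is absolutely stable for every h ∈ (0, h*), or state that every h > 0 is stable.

Test eqn y'=λy, z=hλ:
  y_{n+1} = y_n + z·[2/5·y_n + 3/5·y_{n+1}] ⇒ (1 − 3/5z)y_{n+1} = (1 + 2/5z)y_n
  R(z) = (1 + 2/5z)/(1 − 3/5z).

Need |R(x)|<1, x<0.
x=-1.19: |R|=0.3057
x=-2: |R|=0.0909
x=-10: |R|=0.4286
x=-100: |R|=0.6393
θ=3/5≥1/2 ⇒ |1+2/5x|<|1−3/5x| ∀x<0 ⇒ interval (−∞,0).

unbounded; (−∞, 0). Any h>0 works for λ=-3.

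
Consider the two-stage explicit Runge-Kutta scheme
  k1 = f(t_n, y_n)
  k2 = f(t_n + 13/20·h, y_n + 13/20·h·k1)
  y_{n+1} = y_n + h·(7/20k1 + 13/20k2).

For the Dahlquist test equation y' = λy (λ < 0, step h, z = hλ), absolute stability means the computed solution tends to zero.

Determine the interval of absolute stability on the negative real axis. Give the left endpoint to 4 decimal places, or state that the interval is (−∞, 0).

With y'=λy (z=hλ):
  k1=λy_n ⇒ h·k1=z·y_n;  k2=λ(1+13/20z)y_n ⇒ h·k2=z(1+13/20z)y_n
  y_{n+1}/y_n = 1 + 7/20z + 13/20z(1+13/20z) = 1 + z + 169/400z²
  ⇒ R(z) = 1 + z + 169/400z².

Find x<0 with |R(x)|<1.
x=-1.33: |R|=0.4174
R=1: x+169/400x²=0 ⇒ x=−400/169=-2.3669; min R=1−1/(4·169/400)=0.4083>−1
Confirm numerically:
  x=-2.154: |R|=0.80628 <1
  x=-1.757: |R|=0.54728 <1
  x=-0.963: |R|=0.42881 <1
  x=-2.932: |R|=1.70007 >1
  x=-2.837: |R|=1.56352 >1
Stable set (-2.3669, 0).

z∈(-2.3669,0).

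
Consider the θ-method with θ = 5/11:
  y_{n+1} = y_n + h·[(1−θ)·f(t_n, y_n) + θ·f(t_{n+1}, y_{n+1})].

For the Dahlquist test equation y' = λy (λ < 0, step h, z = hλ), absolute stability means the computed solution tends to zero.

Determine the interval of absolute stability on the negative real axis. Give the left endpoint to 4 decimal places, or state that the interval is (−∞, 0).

z∈(-22.0000,0).

Test eqn y'=λy, z=hλ:
  y_{n+1} = y_n + z·[6/11·y_n + 5/11·y_{n+1}] ⇒ (1 − 5/11z)y_{n+1} = (1 + 6/11z)y_n
  Hence R(z) = (1 + 6/11z)/(1 − 5/11z).

Need |R(x)|<1, x<0.
x=-1.01: |R|=0.3078
R=−1: 1+6/11x = −1+5/11x ⇒ -1/11x=2 ⇒ x=2/(-1/11)=-22.0000
Confirm numerically:
  x=-16.997: |R|=0.94788 <1
  x=-15.613: |R|=0.92829 <1
  x=-11.696: |R|=0.85170 <1
  x=-22.529: |R|=1.00428 >1
  x=-22.406: |R|=1.00330 >1
  x=-22.055: |R|=1.00045 >1
Stable set (-22.0000, 0).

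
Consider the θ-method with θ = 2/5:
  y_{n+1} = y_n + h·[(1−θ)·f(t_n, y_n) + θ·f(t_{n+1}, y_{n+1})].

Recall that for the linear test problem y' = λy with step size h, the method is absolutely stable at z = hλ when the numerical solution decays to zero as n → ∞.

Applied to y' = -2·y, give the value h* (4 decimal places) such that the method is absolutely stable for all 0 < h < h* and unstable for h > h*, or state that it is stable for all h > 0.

(-10.0000,0); λ=-2 ⇒ h* = (10)/2 = 5.0000.

Set f=λy, z=hλ:
  y_{n+1} = y_n + z·[3/5·y_n + 2/5·y_{n+1}] ⇒ (1 − 2/5z)y_{n+1} = (1 + 3/5z)y_n
  so R(z) = (1 + 3/5z)/(1 − 2/5z).

Boundary: |R(x)|=1, x<0.
x=-0.54: |R|=0.5559
R=−1: 1+3/5x = −1+2/5x ⇒ -1/5x=2 ⇒ x=2/(-1/5)=-10.0000
Confirm numerically:
  x=-7.400: |R|=0.86869 <1
  x=-7.291: |R|=0.86166 <1
  x=-7.167: |R|=0.85347 <1
  x=-6.353: |R|=0.79402 <1
  x=-10.511: |R|=1.01964 >1
  x=-10.492: |R|=1.01893 >1
  x=-10.306: |R|=1.01195 >1
So |R|<1 on (-10.0000, 0).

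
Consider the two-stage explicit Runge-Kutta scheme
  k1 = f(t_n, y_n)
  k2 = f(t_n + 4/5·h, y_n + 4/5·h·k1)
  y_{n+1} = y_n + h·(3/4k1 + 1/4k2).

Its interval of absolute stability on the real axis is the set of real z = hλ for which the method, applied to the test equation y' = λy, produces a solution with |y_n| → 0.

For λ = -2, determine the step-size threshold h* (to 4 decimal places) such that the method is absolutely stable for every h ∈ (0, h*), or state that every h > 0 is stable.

Set f=λy, z=hλ:
  k1=λy_n ⇒ h·k1=z·y_n;  k2=λ(1+4/5z)y_n ⇒ h·k2=z(1+4/5z)y_n
  y_{n+1}/y_n = 1 + 3/4z + 1/4z(1+4/5z) = 1 + z + 1/5z²
  so R(z) = 1 + z + 1/5z².

Boundary: |R(x)|=1, x<0.
x=-1.77: |R|=0.1434
R=1: x+1/5x²=0 ⇒ x=−5=-5.0000; min R=1−1/(4·1/5)=-0.2500>−1
Confirm numerically:
  x=-3.374: |R|=0.09722 <1
  x=-2.265: |R|=0.23895 <1
  x=-2.110: |R|=0.21958 <1
  x=-5.318: |R|=1.33822 >1
  x=-5.243: |R|=1.25481 >1
  x=-5.131: |R|=1.13443 >1
Stable set (-5.0000, 0).

(-5.0000,0); λ=-2 ⇒ h* = (5)/2 = 2.5000.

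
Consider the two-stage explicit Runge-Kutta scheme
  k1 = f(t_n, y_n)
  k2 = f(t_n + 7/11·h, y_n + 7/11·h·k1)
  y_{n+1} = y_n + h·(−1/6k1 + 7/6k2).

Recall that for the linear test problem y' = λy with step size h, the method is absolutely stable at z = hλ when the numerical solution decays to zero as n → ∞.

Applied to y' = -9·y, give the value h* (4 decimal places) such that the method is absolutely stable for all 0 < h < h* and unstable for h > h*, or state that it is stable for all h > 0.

Test eqn y'=λy, z=hλ:
  k1=λy_n ⇒ h·k1=z·y_n;  k2=λ(1+7/11z)y_n ⇒ h·k2=z(1+7/11z)y_n
  y_{n+1}/y_n = 1 − 1/6z + 7/6z(1+7/11z) = 1 + z + 49/66z²
  so R(z) = 1 + z + 49/66z².

Boundary: |R(x)|=1, x<0.
x=-0.42: |R|=0.7110
R=1: x+49/66x²=0 ⇒ x=−66/49=-1.3469; min R=1−1/(4·49/66)=0.6633>−1
Confirm numerically:
  x=-1.313: |R|=0.96692 <1
  x=-1.028: |R|=0.75658 <1
  x=-0.919: |R|=0.70802 <1
  x=-0.584: |R|=0.66921 <1
  x=-1.707: |R|=1.45631 >1
  x=-1.449: |R|=1.10979 >1
So |R|<1 on (-1.3469, 0).

(-1.3469,0); λ=-9 ⇒ h* = (66/49)/9 = 0.1497.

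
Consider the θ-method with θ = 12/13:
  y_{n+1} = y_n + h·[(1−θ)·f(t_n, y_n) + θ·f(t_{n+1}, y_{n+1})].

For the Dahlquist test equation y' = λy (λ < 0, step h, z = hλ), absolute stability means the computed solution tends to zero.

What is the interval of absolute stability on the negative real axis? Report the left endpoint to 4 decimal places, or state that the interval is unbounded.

Test eqn y'=λy, z=hλ:
  y_{n+1} = y_n + z·[1/13·y_n + 12/13·y_{n+1}] ⇒ (1 − 12/13z)y_{n+1} = (1 + 1/13z)y_n
  R(z) = (1 + 1/13z)/(1 − 12/13z).

Solve |R(x)|<1 on ℝ⁻.
x=-1.54: |R|=0.3640
x=-2: |R|=0.2973
x=-10: |R|=0.0226
x=-100: |R|=0.0717
θ=12/13≥1/2 ⇒ |1+1/13x|<|1−12/13x| ∀x<0 ⇒ stable on all of ℝ⁻.

interval (−∞, 0).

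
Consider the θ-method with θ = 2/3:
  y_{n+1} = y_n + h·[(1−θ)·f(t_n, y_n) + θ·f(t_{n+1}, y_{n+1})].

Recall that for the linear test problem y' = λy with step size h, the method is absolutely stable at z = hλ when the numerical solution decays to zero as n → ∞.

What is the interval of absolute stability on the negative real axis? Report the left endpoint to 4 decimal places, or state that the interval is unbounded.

interval (−∞, 0).

Test eqn y'=λy, z=hλ:
  y_{n+1} = y_n + z·[1/3·y_n + 2/3·y_{n+1}] ⇒ (1 − 2/3z)y_{n+1} = (1 + 1/3z)y_n
  R(z) = (1 + 1/3z)/(1 − 2/3z).

Need |R(x)|<1, x<0.
x=-1.3: |R|=0.3036
x=-2: |R|=0.1429
x=-10: |R|=0.3043
x=-100: |R|=0.4778
θ=2/3≥1/2 ⇒ |1+1/3x|<|1−2/3x| ∀x<0 ⇒ unbounded interval.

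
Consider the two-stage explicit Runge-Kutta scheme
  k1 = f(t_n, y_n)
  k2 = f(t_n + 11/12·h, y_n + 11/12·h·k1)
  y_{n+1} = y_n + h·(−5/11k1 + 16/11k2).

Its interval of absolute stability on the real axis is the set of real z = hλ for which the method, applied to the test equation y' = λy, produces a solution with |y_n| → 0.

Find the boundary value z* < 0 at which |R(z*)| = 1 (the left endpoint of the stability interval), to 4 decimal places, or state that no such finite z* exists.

z* = -0.7500.

Test eqn y'=λy, z=hλ:
  k1=λy_n ⇒ h·k1=z·y_n;  k2=λ(1+11/12z)y_n ⇒ h·k2=z(1+11/12z)y_n
  y_{n+1}/y_n = 1 − 5/11z + 16/11z(1+11/12z) = 1 + z + 4/3z²
  Hence R(z) = 1 + z + 4/3z².

Solve |R(x)|<1 on ℝ⁻.
x=-1.71: |R|=3.1888
R=1: x+4/3x²=0 ⇒ x=−3/4=-0.7500; min R=1−1/(4·4/3)=0.8125>−1
Confirm numerically:
  x=-0.677: |R|=0.93411 <1
  x=-0.659: |R|=0.92004 <1
  x=-0.593: |R|=0.87587 <1
  x=-0.973: |R|=1.28931 >1
  x=-0.821: |R|=1.07772 >1
Stable set (-0.7500, 0).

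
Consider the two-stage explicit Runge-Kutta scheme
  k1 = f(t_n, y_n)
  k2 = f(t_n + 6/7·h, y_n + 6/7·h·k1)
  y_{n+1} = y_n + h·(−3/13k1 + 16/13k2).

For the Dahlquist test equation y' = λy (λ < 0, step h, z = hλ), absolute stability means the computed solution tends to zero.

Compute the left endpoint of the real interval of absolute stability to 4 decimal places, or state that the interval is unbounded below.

z* = -0.9479.

Test eqn y'=λy, z=hλ:
  k1=λy_n ⇒ h·k1=z·y_n;  k2=λ(1+6/7z)y_n ⇒ h·k2=z(1+6/7z)y_n
  y_{n+1}/y_n = 1 − 3/13z + 16/13z(1+6/7z) = 1 + z + 96/91z²
  R(z) = 1 + z + 96/91z².

Boundary: |R(x)|=1, x<0.
x=-0.3: |R|=0.7949
R=1: x+96/91x²=0 ⇒ x=−91/96=-0.9479; min R=1−1/(4·96/91)=0.7630>−1
Confirm numerically:
  x=-0.860: |R|=0.92024 <1
  x=-0.704: |R|=0.81885 <1
  x=-0.466: |R|=0.76309 <1
  x=-1.301: |R|=1.48460 >1
  x=-1.188: |R|=1.30089 >1
  x=-1.074: |R|=1.14285 >1
Interval (-0.9479, 0).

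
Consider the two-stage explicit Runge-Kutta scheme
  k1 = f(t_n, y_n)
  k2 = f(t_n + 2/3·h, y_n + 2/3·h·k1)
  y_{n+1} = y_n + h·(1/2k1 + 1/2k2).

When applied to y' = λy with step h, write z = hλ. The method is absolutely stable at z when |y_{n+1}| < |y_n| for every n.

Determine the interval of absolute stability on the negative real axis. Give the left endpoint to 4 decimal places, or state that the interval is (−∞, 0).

z∈(-3.0000,0).

With y'=λy (z=hλ):
  k1=λy_n ⇒ h·k1=z·y_n;  k2=λ(1+2/3z)y_n ⇒ h·k2=z(1+2/3z)y_n
  y_{n+1}/y_n = 1 + 1/2z + 1/2z(1+2/3z) = 1 + z + 1/3z²
  so R(z) = 1 + z + 1/3z².

Solve |R(x)|<1 on ℝ⁻.
x=-1.72: |R|=0.2661
R=1: x+1/3x²=0 ⇒ x=−3=-3.0000; min R=1−1/(4·1/3)=0.2500>−1
Confirm numerically:
  x=-2.851: |R|=0.85840 <1
  x=-2.439: |R|=0.54391 <1
  x=-1.966: |R|=0.32239 <1
  x=-1.780: |R|=0.27613 <1
  x=-3.564: |R|=1.67003 >1
  x=-3.205: |R|=1.21901 >1
  x=-3.079: |R|=1.08108 >1
So |R|<1 on (-3.0000, 0).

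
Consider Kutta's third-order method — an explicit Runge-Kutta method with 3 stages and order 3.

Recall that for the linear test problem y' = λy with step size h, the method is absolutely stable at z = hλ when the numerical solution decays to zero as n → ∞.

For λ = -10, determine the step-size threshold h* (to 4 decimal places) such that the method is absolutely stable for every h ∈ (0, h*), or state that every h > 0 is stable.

(-2.5127,0); λ=-10 ⇒ h* = 0.2513.

With y'=λy (z=hλ):
  order 3, 3-stage ⇒ R(z)=1+z+z^2/2+z^3/6
  (e.g. R(-1.34)=0.15678, |R|=0.15678)

Solve |R(x)|<1 on ℝ⁻.
x=-1.34: |R|=0.1568
|R(-2.25)|=0.6172 |R(-1.29)|=0.1843 |R(-1.02)|=0.3233
Bisect:
  x_lo=-2.9125 |R|=1.7888  x_hi=-0.1161 |R|=0.8904
  mid=-1.51428 |R|=0.05352 →hi
  mid=-2.21338 |R|=0.57110 →hi
  mid=-2.56294 |R|=1.08445 →lo
  mid=-2.38816 |R|=0.80658 →hi
  mid=-2.47555 |R|=0.93988 →hi
  mid=-2.51924 |R|=1.01072 →lo
  mid=-2.49740 |R|=0.97494 →hi
  ...
  [-2.51276,-2.51259] ⇒ x*=-2.5127
Stable set (-2.5127, 0).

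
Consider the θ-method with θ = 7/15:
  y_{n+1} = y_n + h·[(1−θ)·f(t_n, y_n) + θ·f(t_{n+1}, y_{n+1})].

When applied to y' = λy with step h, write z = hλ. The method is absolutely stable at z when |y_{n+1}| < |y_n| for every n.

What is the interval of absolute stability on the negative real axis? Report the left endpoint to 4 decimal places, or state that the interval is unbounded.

Test eqn y'=λy, z=hλ:
  y_{n+1} = y_n + z·[8/15·y_n + 7/15·y_{n+1}] ⇒ (1 − 7/15z)y_{n+1} = (1 + 8/15z)y_n
  R(z) = (1 + 8/15z)/(1 − 7/15z).

Solve |R(x)|<1 on ℝ⁻.
x=-1.19: |R|=0.2349
R=−1: 1+8/15x = −1+7/15x ⇒ -1/15x=2 ⇒ x=2/(-1/15)=-30.0000
Confirm numerically:
  x=-29.506: |R|=0.99777 <1
  x=-25.269: |R|=0.97534 <1
  x=-21.615: |R|=0.94958 <1
  x=-30.515: |R|=1.00225 >1
  x=-30.503: |R|=1.00220 >1
  x=-30.463: |R|=1.00203 >1
So |R|<1 on (-30.0000, 0).

(-30.0000, 0).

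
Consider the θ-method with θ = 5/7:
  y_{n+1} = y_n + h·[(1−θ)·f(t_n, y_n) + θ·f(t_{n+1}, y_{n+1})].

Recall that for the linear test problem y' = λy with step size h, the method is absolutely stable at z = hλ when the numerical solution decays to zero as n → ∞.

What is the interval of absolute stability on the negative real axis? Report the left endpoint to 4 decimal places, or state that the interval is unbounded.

unbounded; (−∞, 0).

On y'=λy, z=hλ:
  y_{n+1} = y_n + z·[2/7·y_n + 5/7·y_{n+1}] ⇒ (1 − 5/7z)y_{n+1} = (1 + 2/7z)y_n
  R(z) = (1 + 2/7z)/(1 − 5/7z).

Need |R(x)|<1, x<0.
x=-1.55: |R|=0.2644
x=-2: |R|=0.1765
x=-10: |R|=0.2281
x=-100: |R|=0.3807
θ=5/7≥1/2 ⇒ |1+2/7x|<|1−5/7x| ∀x<0 ⇒ interval (−∞,0).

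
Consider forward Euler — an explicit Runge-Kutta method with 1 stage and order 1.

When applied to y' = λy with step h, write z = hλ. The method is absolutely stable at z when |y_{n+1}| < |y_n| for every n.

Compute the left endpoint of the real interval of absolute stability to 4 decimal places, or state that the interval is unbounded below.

With y'=λy (z=hλ):
  order 1, 1-stage ⇒ R(z)=1+z
  (e.g. R(-1.14)=-0.14000, |R|=0.14000)

Solve |R(x)|<1 on ℝ⁻.
x=-1.14: |R|=0.1400
|R(-1.52)|=0.5200 |R(-1.33)|=0.3300 |R(-0.97)|=0.0300
Bisect:
  x_lo=-2.5055 |R|=1.5055  x_hi=-0.2942 |R|=0.7058
  mid=-1.39982 |R|=0.39982 →hi
  mid=-1.95265 |R|=0.95265 →hi
  mid=-2.22906 |R|=1.22906 →lo
  mid=-2.09085 |R|=1.09085 →lo
  mid=-2.02175 |R|=1.02175 →lo
  mid=-1.98720 |R|=0.98720 →hi
  mid=-2.00447 |R|=1.00447 →lo
  mid=-1.99584 |R|=0.99584 →hi
  mid=-2.00016 |R|=1.00016 →lo
  ...
  [-2.00002,-1.99989] ⇒ x*=-2.0000
Interval (-2.0000, 0).

left endpoint -2.0000.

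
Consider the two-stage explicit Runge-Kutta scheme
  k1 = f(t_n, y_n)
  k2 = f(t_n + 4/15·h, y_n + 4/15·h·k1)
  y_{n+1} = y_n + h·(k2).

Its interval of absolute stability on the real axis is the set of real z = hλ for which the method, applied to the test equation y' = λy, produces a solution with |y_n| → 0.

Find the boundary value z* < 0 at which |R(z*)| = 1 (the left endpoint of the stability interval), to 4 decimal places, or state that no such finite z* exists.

z* = -3.7500.

With y'=λy (z=hλ):
  k1=λy_n ⇒ h·k1=z·y_n;  k2=λ(1+4/15z)y_n ⇒ h·k2=z(1+4/15z)y_n
  y_{n+1}/y_n = 1 + z(1+4/15z) = 1 + z + 4/15z²
  ⇒ R(z) = 1 + z + 4/15z².

Need |R(x)|<1, x<0.
x=-1.49: |R|=0.1020
R=1: x+4/15x²=0 ⇒ x=−15/4=-3.7500; min R=1−1/(4·4/15)=0.0625>−1
Confirm numerically:
  x=-3.652: |R|=0.90456 <1
  x=-3.603: |R|=0.85876 <1
  x=-2.659: |R|=0.22641 <1
  x=-2.230: |R|=0.09611 <1
  x=-4.256: |R|=1.57428 >1
  x=-4.047: |R|=1.32052 >1
So |R|<1 on (-3.7500, 0).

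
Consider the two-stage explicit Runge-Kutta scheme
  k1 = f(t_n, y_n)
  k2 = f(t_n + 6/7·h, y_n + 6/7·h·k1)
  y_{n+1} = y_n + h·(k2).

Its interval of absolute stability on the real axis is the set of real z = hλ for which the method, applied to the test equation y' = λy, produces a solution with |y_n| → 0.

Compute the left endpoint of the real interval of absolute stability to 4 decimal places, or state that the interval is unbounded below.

On y'=λy, z=hλ:
  k1=λy_n ⇒ h·k1=z·y_n;  k2=λ(1+6/7z)y_n ⇒ h·k2=z(1+6/7z)y_n
  y_{n+1}/y_n = 1 + z(1+6/7z) = 1 + z + 6/7z²
  R(z) = 1 + z + 6/7z².

Find x<0 with |R(x)|<1.
x=-0.96: |R|=0.8299
R=1: x+6/7x²=0 ⇒ x=−7/6=-1.1667; min R=1−1/(4·6/7)=0.7083>−1
Confirm numerically:
  x=-0.877: |R|=0.78225 <1
  x=-0.778: |R|=0.74081 <1
  x=-0.489: |R|=0.71596 <1
  x=-1.762: |R|=1.89912 >1
  x=-1.445: |R|=1.34474 >1
So |R|<1 on (-1.1667, 0).

z* = -1.1667.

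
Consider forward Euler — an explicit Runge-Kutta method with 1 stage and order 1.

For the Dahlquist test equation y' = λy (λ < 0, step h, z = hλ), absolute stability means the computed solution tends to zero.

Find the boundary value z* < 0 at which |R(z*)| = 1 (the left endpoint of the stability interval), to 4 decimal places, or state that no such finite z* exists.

On y'=λy, z=hλ:
  order 1, 1-stage ⇒ R(z)=1+z
  (e.g. R(-0.65)=0.35000, |R|=0.35000)

Find x<0 with |R(x)|<1.
x=-0.65: |R|=0.3500
|R(-2.4)|=1.4000 |R(-1.51)|=0.5100 |R(-0.97)|=0.0300
Bisect:
  x_lo=-2.3797 |R|=1.3797  x_hi=-0.1937 |R|=0.8063
  mid=-1.28667 |R|=0.28667 →hi
  mid=-1.83316 |R|=0.83316 →hi
  mid=-2.10641 |R|=1.10641 →lo
  mid=-1.96979 |R|=0.96979 →hi
  mid=-2.03810 |R|=1.03810 →lo
  mid=-2.00394 |R|=1.00394 →lo
  mid=-1.98687 |R|=0.98687 →hi
  mid=-1.99540 |R|=0.99540 →hi
  ...
  [-2.00007,-1.99994] ⇒ x*=-2.0000
Stable set (-2.0000, 0).

z* = -2.0000.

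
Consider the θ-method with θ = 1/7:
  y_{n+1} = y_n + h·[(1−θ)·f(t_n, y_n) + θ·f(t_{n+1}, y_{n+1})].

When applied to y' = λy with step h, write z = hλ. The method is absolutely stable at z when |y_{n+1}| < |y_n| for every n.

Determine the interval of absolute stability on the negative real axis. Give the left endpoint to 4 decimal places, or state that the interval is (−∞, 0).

(-2.8000, 0).

On y'=λy, z=hλ:
  y_{n+1} = y_n + z·[6/7·y_n + 1/7·y_{n+1}] ⇒ (1 − 1/7z)y_{n+1} = (1 + 6/7z)y_n
  Hence R(z) = (1 + 6/7z)/(1 − 1/7z).

Find x<0 with |R(x)|<1.
x=-1.57: |R|=0.2824
R=−1: 1+6/7x = −1+1/7x ⇒ -5/7x=2 ⇒ x=2/(-5/7)=-2.8000
Confirm numerically:
  x=-2.620: |R|=0.90644 <1
  x=-2.102: |R|=0.61657 <1
  x=-1.793: |R|=0.42739 <1
  x=-1.709: |R|=0.37364 <1
  x=-2.969: |R|=1.08476 >1
  x=-2.897: |R|=1.04900 >1
Interval (-2.8000, 0).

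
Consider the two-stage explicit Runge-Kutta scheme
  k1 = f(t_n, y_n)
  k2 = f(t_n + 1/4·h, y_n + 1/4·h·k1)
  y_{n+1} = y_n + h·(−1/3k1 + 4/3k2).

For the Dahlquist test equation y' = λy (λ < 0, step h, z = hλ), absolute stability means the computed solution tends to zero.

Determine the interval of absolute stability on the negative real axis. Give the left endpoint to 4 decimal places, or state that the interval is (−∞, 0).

(-3.0000, 0).

With y'=λy (z=hλ):
  k1=λy_n ⇒ h·k1=z·y_n;  k2=λ(1+1/4z)y_n ⇒ h·k2=z(1+1/4z)y_n
  y_{n+1}/y_n = 1 − 1/3z + 4/3z(1+1/4z) = 1 + z + 1/3z²
  so R(z) = 1 + z + 1/3z².

Solve |R(x)|<1 on ℝ⁻.
x=-1: |R|=0.3333
R=1: x+1/3x²=0 ⇒ x=−3=-3.0000; min R=1−1/(4·1/3)=0.2500>−1
Confirm numerically:
  x=-2.850: |R|=0.85750 <1
  x=-2.529: |R|=0.60295 <1
  x=-2.124: |R|=0.37979 <1
  x=-1.667: |R|=0.25930 <1
  x=-3.573: |R|=1.68244 >1
  x=-3.452: |R|=1.52010 >1
Interval (-3.0000, 0).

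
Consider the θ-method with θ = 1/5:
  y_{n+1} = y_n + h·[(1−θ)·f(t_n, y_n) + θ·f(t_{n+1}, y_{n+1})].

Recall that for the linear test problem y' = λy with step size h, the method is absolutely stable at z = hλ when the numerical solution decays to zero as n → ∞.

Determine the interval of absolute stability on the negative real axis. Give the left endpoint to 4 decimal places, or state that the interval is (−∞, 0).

On y'=λy, z=hλ:
  y_{n+1} = y_n + z·[4/5·y_n + 1/5·y_{n+1}] ⇒ (1 − 1/5z)y_{n+1} = (1 + 4/5z)y_n
  ⇒ R(z) = (1 + 4/5z)/(1 − 1/5z).

Boundary: |R(x)|=1, x<0.
x=-0.33: |R|=0.6904
R=−1: 1+4/5x = −1+1/5x ⇒ -3/5x=2 ⇒ x=2/(-3/5)=-3.3333
Confirm numerically:
  x=-3.026: |R|=0.88512 <1
  x=-2.432: |R|=0.63617 <1
  x=-1.890: |R|=0.37155 <1
  x=-1.389: |R|=0.08702 <1
  x=-3.926: |R|=1.19919 >1
  x=-3.910: |R|=1.19416 >1
  x=-3.406: |R|=1.02593 >1
Interval (-3.3333, 0).

z∈(-3.3333,0).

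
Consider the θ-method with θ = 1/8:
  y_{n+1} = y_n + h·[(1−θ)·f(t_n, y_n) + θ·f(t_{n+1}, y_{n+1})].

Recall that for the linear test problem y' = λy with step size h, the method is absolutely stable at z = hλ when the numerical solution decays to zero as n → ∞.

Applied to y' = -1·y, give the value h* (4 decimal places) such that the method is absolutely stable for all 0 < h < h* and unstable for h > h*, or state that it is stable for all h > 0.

Test eqn y'=λy, z=hλ:
  y_{n+1} = y_n + z·[7/8·y_n + 1/8·y_{n+1}] ⇒ (1 − 1/8z)y_{n+1} = (1 + 7/8z)y_n
  so R(z) = (1 + 7/8z)/(1 − 1/8z).

Boundary: |R(x)|=1, x<0.
x=-1.61: |R|=0.3403
R=−1: 1+7/8x = −1+1/8x ⇒ -3/4x=2 ⇒ x=2/(-3/4)=-2.6667
Confirm numerically:
  x=-2.568: |R|=0.94398 <1
  x=-2.158: |R|=0.69955 <1
  x=-1.884: |R|=0.52489 <1
  x=-1.698: |R|=0.40070 <1
  x=-3.095: |R|=1.23164 >1
  x=-3.001: |R|=1.18235 >1
So |R|<1 on (-2.6667, 0).

(-2.6667,0); λ=-1 ⇒ h* = (8/3)/1 = 2.6667.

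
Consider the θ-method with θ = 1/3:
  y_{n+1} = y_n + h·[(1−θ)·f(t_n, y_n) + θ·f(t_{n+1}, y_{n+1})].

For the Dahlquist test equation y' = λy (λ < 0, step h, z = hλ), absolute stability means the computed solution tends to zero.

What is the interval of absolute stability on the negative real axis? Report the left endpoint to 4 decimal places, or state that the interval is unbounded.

On y'=λy, z=hλ:
  y_{n+1} = y_n + z·[2/3·y_n + 1/3·y_{n+1}] ⇒ (1 − 1/3z)y_{n+1} = (1 + 2/3z)y_n
  Hence R(z) = (1 + 2/3z)/(1 − 1/3z).

Find x<0 with |R(x)|<1.
x=-0.61: |R|=0.4931
R=−1: 1+2/3x = −1+1/3x ⇒ -1/3x=2 ⇒ x=2/(-1/3)=-6.0000
Confirm numerically:
  x=-5.709: |R|=0.96659 <1
  x=-5.007: |R|=0.87598 <1
  x=-4.346: |R|=0.77484 <1
  x=-6.579: |R|=1.06044 >1
  x=-6.247: |R|=1.02671 >1
So |R|<1 on (-6.0000, 0).

z∈(-6.0000,0).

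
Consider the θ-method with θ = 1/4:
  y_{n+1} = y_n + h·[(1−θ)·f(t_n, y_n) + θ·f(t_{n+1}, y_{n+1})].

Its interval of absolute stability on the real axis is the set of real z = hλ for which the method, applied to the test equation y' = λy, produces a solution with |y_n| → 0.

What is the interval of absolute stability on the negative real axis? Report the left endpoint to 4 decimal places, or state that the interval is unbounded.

On y'=λy, z=hλ:
  y_{n+1} = y_n + z·[3/4·y_n + 1/4·y_{n+1}] ⇒ (1 − 1/4z)y_{n+1} = (1 + 3/4z)y_n
  ⇒ R(z) = (1 + 3/4z)/(1 − 1/4z).

Solve |R(x)|<1 on ℝ⁻.
x=-0.71: |R|=0.3970
R=−1: 1+3/4x = −1+1/4x ⇒ -1/2x=2 ⇒ x=2/(-1/2)=-4.0000
Confirm numerically:
  x=-3.204: |R|=0.77901 <1
  x=-2.566: |R|=0.56320 <1
  x=-2.307: |R|=0.46314 <1
  x=-1.635: |R|=0.16060 <1
  x=-4.382: |R|=1.09115 >1
  x=-4.114: |R|=1.02810 >1
  x=-4.058: |R|=1.01440 >1
Interval (-4.0000, 0).

z∈(-4.0000,0).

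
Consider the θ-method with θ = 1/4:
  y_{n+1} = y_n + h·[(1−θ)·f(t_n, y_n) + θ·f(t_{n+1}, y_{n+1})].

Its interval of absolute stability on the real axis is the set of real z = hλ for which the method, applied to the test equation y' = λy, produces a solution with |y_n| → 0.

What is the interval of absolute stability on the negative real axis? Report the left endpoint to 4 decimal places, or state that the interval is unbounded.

With y'=λy (z=hλ):
  y_{n+1} = y_n + z·[3/4·y_n + 1/4·y_{n+1}] ⇒ (1 − 1/4z)y_{n+1} = (1 + 3/4z)y_n
  Hence R(z) = (1 + 3/4z)/(1 − 1/4z).

Boundary: |R(x)|=1, x<0.
x=-1.7: |R|=0.1930
R=−1: 1+3/4x = −1+1/4x ⇒ -1/2x=2 ⇒ x=2/(-1/2)=-4.0000
Confirm numerically:
  x=-3.345: |R|=0.82165 <1
  x=-3.230: |R|=0.78700 <1
  x=-2.847: |R|=0.66321 <1
  x=-1.900: |R|=0.28814 <1
  x=-4.383: |R|=1.09138 >1
  x=-4.192: |R|=1.04688 >1
  x=-4.122: |R|=1.03004 >1
So |R|<1 on (-4.0000, 0).

(-4.0000, 0).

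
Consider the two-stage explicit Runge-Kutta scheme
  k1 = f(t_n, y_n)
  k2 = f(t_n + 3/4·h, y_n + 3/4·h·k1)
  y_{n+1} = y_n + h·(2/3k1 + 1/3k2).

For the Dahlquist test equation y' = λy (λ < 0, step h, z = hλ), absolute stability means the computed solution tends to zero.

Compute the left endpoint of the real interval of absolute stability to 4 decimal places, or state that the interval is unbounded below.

Test eqn y'=λy, z=hλ:
  k1=λy_n ⇒ h·k1=z·y_n;  k2=λ(1+3/4z)y_n ⇒ h·k2=z(1+3/4z)y_n
  y_{n+1}/y_n = 1 + 2/3z + 1/3z(1+3/4z) = 1 + z + 1/4z²
  Hence R(z) = 1 + z + 1/4z².

Boundary: |R(x)|=1, x<0.
x=-0.33: |R|=0.6972
R=1: x+1/4x²=0 ⇒ x=−4=-4.0000; min R=1−1/(4·1/4)=0.0000>−1
Confirm numerically:
  x=-3.010: |R|=0.25502 <1
  x=-2.232: |R|=0.01346 <1
  x=-2.191: |R|=0.00912 <1
  x=-2.167: |R|=0.00697 <1
  x=-4.562: |R|=1.64096 >1
  x=-4.238: |R|=1.25216 >1
Interval (-4.0000, 0).

z* = -4.0000.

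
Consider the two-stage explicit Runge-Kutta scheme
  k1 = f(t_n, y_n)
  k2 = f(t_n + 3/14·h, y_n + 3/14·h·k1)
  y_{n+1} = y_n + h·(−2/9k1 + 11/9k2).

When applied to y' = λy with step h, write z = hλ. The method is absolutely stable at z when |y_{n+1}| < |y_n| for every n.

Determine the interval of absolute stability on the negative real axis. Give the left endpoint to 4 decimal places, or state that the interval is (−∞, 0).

On y'=λy, z=hλ:
  k1=λy_n ⇒ h·k1=z·y_n;  k2=λ(1+3/14z)y_n ⇒ h·k2=z(1+3/14z)y_n
  y_{n+1}/y_n = 1 − 2/9z + 11/9z(1+3/14z) = 1 + z + 11/42z²
  ⇒ R(z) = 1 + z + 11/42z².

Boundary: |R(x)|=1, x<0.
x=-0.44: |R|=0.6107
R=1: x+11/42x²=0 ⇒ x=−42/11=-3.8182; min R=1−1/(4·11/42)=0.0455>−1
Confirm numerically:
  x=-3.660: |R|=0.84837 <1
  x=-2.862: |R|=0.28327 <1
  x=-2.860: |R|=0.28228 <1
  x=-2.439: |R|=0.11900 <1
  x=-4.314: |R|=1.56020 >1
  x=-4.185: |R|=1.40206 >1
Interval (-3.8182, 0).

z∈(-3.8182,0).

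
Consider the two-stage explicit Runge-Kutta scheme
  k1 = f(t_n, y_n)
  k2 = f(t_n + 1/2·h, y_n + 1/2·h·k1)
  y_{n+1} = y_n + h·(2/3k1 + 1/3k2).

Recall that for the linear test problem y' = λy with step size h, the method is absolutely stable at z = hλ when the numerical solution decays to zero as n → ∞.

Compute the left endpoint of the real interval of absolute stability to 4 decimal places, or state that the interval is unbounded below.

Set f=λy, z=hλ:
  k1=λy_n ⇒ h·k1=z·y_n;  k2=λ(1+1/2z)y_n ⇒ h·k2=z(1+1/2z)y_n
  y_{n+1}/y_n = 1 + 2/3z + 1/3z(1+1/2z) = 1 + z + 1/6z²
  Hence R(z) = 1 + z + 1/6z².

Find x<0 with |R(x)|<1.
x=-0.79: |R|=0.3140
R=1: x+1/6x²=0 ⇒ x=−6=-6.0000; min R=1−1/(4·1/6)=-0.5000>−1
Confirm numerically:
  x=-5.906: |R|=0.90747 <1
  x=-4.977: |R|=0.15142 <1
  x=-4.454: |R|=0.14765 <1
  x=-2.832: |R|=0.49530 <1
  x=-6.156: |R|=1.16006 >1
  x=-6.091: |R|=1.09238 >1
Interval (-6.0000, 0).

left endpoint -6.0000.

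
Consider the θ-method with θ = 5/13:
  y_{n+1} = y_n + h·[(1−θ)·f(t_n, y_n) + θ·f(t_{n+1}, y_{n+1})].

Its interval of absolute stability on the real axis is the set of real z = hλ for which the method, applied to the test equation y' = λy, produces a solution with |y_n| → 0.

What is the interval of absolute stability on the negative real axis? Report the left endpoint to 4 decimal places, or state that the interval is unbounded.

z∈(-8.6667,0).

Set f=λy, z=hλ:
  y_{n+1} = y_n + z·[8/13·y_n + 5/13·y_{n+1}] ⇒ (1 − 5/13z)y_{n+1} = (1 + 8/13z)y_n
  ⇒ R(z) = (1 + 8/13z)/(1 − 5/13z).

Boundary: |R(x)|=1, x<0.
x=-0.49: |R|=0.5877
R=−1: 1+8/13x = −1+5/13x ⇒ -3/13x=2 ⇒ x=2/(-3/13)=-8.6667
Confirm numerically:
  x=-8.435: |R|=0.98740 <1
  x=-7.476: |R|=0.92910 <1
  x=-5.104: |R|=0.72253 <1
  x=-9.263: |R|=1.03016 >1
  x=-9.098: |R|=1.02212 >1
Stable set (-8.6667, 0).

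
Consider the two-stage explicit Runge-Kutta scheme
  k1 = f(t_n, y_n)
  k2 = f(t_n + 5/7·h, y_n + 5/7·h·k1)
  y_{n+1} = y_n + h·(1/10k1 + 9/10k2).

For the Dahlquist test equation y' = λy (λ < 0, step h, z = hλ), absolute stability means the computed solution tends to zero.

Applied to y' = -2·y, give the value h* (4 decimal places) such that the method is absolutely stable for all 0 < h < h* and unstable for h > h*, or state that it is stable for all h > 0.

Test eqn y'=λy, z=hλ:
  k1=λy_n ⇒ h·k1=z·y_n;  k2=λ(1+5/7z)y_n ⇒ h·k2=z(1+5/7z)y_n
  y_{n+1}/y_n = 1 + 1/10z + 9/10z(1+5/7z) = 1 + z + 9/14z²
  ⇒ R(z) = 1 + z + 9/14z².

Need |R(x)|<1, x<0.
x=-1.44: |R|=0.8930
R=1: x+9/14x²=0 ⇒ x=−14/9=-1.5556; min R=1−1/(4·9/14)=0.6111>−1
Confirm numerically:
  x=-1.183: |R|=0.71667 <1
  x=-1.163: |R|=0.70651 <1
  x=-0.683: |R|=0.61689 <1
  x=-1.775: |R|=1.25040 >1
  x=-1.605: |R|=1.05102 >1
Stable set (-1.5556, 0).

(-1.5556,0); λ=-2 ⇒ h* = (14/9)/2 = 0.7778.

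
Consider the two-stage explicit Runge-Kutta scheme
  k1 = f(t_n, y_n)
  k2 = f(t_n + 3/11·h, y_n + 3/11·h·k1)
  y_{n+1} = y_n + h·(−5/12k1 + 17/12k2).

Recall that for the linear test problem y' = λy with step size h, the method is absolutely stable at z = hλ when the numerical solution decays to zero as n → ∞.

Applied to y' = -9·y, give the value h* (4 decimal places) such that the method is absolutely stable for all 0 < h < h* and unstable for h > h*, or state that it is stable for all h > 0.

(-2.5882,0); λ=-9 ⇒ h* = (44/17)/9 = 0.2876.

With y'=λy (z=hλ):
  k1=λy_n ⇒ h·k1=z·y_n;  k2=λ(1+3/11z)y_n ⇒ h·k2=z(1+3/11z)y_n
  y_{n+1}/y_n = 1 − 5/12z + 17/12z(1+3/11z) = 1 + z + 17/44z²
  ⇒ R(z) = 1 + z + 17/44z².

Solve |R(x)|<1 on ℝ⁻.
x=-1.05: |R|=0.3760
R=1: x+17/44x²=0 ⇒ x=−44/17=-2.5882; min R=1−1/(4·17/44)=0.3529>−1
Confirm numerically:
  x=-2.531: |R|=0.94403 <1
  x=-2.380: |R|=0.80852 <1
  x=-1.292: |R|=0.35294 <1
  x=-2.709: |R|=1.12640 >1
  x=-2.693: |R|=1.10901 >1
So |R|<1 on (-2.5882, 0).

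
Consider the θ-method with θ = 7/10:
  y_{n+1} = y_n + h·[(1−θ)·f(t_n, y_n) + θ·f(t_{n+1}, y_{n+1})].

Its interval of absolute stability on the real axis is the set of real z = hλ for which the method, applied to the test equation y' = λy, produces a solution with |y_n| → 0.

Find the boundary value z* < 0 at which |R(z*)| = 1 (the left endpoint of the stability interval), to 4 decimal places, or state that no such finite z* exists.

interval (−∞, 0).

Test eqn y'=λy, z=hλ:
  y_{n+1} = y_n + z·[3/10·y_n + 7/10·y_{n+1}] ⇒ (1 − 7/10z)y_{n+1} = (1 + 3/10z)y_n
  ⇒ R(z) = (1 + 3/10z)/(1 − 7/10z).

Need |R(x)|<1, x<0.
x=-0.58: |R|=0.5875
x=-2: |R|=0.1667
x=-10: |R|=0.2500
x=-100: |R|=0.4085
θ=7/10≥1/2 ⇒ |1+3/10x|<|1−7/10x| ∀x<0 ⇒ interval (−∞,0).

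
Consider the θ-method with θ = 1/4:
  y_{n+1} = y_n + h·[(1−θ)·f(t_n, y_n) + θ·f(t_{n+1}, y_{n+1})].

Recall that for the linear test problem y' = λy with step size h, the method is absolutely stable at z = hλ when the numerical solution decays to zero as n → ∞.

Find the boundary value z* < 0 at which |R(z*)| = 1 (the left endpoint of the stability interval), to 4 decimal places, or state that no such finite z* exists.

Test eqn y'=λy, z=hλ:
  y_{n+1} = y_n + z·[3/4·y_n + 1/4·y_{n+1}] ⇒ (1 − 1/4z)y_{n+1} = (1 + 3/4z)y_n
  Hence R(z) = (1 + 3/4z)/(1 − 1/4z).

Solve |R(x)|<1 on ℝ⁻.
x=-0.33: |R|=0.6952
R=−1: 1+3/4x = −1+1/4x ⇒ -1/2x=2 ⇒ x=2/(-1/2)=-4.0000
Confirm numerically:
  x=-3.345: |R|=0.82165 <1
  x=-3.061: |R|=0.73403 <1
  x=-2.933: |R|=0.69220 <1
  x=-2.220: |R|=0.42765 <1
  x=-4.292: |R|=1.07043 >1
  x=-4.083: |R|=1.02054 >1
So |R|<1 on (-4.0000, 0).

left endpoint -4.0000.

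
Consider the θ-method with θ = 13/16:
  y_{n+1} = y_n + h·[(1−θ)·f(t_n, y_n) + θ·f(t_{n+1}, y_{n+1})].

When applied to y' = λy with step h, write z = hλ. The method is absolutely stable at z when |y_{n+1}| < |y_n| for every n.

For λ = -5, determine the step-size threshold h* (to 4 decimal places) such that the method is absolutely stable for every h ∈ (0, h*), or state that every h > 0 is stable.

With y'=λy (z=hλ):
  y_{n+1} = y_n + z·[3/16·y_n + 13/16·y_{n+1}] ⇒ (1 − 13/16z)y_{n+1} = (1 + 3/16z)y_n
  ⇒ R(z) = (1 + 3/16z)/(1 − 13/16z).

Need |R(x)|<1, x<0.
x=-0.81: |R|=0.5115
x=-2: |R|=0.2381
x=-10: |R|=0.0959
x=-100: |R|=0.2158
θ=13/16≥1/2 ⇒ |1+3/16x|<|1−13/16x| ∀x<0 ⇒ interval (−∞,0).

unbounded; (−∞, 0). Any h>0 works for λ=-5.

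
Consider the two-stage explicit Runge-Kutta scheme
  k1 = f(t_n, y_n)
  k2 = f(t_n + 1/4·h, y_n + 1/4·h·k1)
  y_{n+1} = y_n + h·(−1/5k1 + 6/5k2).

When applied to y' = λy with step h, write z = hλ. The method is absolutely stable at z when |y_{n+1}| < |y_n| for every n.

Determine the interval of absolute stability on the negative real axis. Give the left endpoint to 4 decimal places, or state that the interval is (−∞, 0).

z∈(-3.3333,0).

Set f=λy, z=hλ:
  k1=λy_n ⇒ h·k1=z·y_n;  k2=λ(1+1/4z)y_n ⇒ h·k2=z(1+1/4z)y_n
  y_{n+1}/y_n = 1 − 1/5z + 6/5z(1+1/4z) = 1 + z + 3/10z²
  so R(z) = 1 + z + 3/10z².

Solve |R(x)|<1 on ℝ⁻.
x=-1.09: |R|=0.2664
R=1: x+3/10x²=0 ⇒ x=−10/3=-3.3333; min R=1−1/(4·3/10)=0.1667>−1
Confirm numerically:
  x=-2.604: |R|=0.43024 <1
  x=-2.366: |R|=0.31339 <1
  x=-1.502: |R|=0.17480 <1
  x=-3.917: |R|=1.68587 >1
  x=-3.650: |R|=1.34675 >1
  x=-3.466: |R|=1.13795 >1
So |R|<1 on (-3.3333, 0).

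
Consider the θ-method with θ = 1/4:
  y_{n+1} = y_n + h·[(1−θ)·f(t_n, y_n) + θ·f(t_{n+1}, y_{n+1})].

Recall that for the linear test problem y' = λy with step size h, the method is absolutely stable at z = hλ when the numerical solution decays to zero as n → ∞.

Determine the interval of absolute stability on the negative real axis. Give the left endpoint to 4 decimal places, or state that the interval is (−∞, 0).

(-4.0000, 0).

Test eqn y'=λy, z=hλ:
  y_{n+1} = y_n + z·[3/4·y_n + 1/4·y_{n+1}] ⇒ (1 − 1/4z)y_{n+1} = (1 + 3/4z)y_n
  so R(z) = (1 + 3/4z)/(1 − 1/4z).

Need |R(x)|<1, x<0.
x=-0.95: |R|=0.2323
R=−1: 1+3/4x = −1+1/4x ⇒ -1/2x=2 ⇒ x=2/(-1/2)=-4.0000
Confirm numerically:
  x=-3.818: |R|=0.95344 <1
  x=-2.499: |R|=0.53808 <1
  x=-1.995: |R|=0.33111 <1
  x=-4.573: |R|=1.13368 >1
  x=-4.482: |R|=1.11365 >1
  x=-4.228: |R|=1.05542 >1
So |R|<1 on (-4.0000, 0).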